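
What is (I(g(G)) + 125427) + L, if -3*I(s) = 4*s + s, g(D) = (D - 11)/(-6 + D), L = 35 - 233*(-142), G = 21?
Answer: 1426922/9 ≈ 1.5855e+5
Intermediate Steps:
L = 33121 (L = 35 + 33086 = 33121)
g(D) = (-11 + D)/(-6 + D)
I(s) = -5*s/3 (I(s) = -(4*s + s)/3 = -5*s/3)
(I(g(G)) + 125427) + L = (-5*(-11 + 21)/(3*(-6 + 21)) + 125427) + 33121 = (-5*10/(3*15) + 125427) + 33121 = (-10/9 + 125427) + 33121 = 1128833/9 + 33121 = 1426922/9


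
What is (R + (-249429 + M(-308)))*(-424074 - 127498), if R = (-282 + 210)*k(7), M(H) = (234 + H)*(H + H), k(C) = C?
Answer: 112713186628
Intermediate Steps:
M(H) = 2*H*(234 + H) (M(H) = (234 + H)*(2*H) = 2*H*(234 + H))
R = -504 (R = (-282 + 210)*7 = -72*7 = -504)
(R + (-249429 + M(-308)))*(-424074 - 127498) = (-504 + (-249429 + 2*(-308)*(234 - 308)))*(-424074 - 127498) = (-504 + (-249429 + 2*(-308)*(-74)))*(-551572) = (-504 + (-249429 + 45584))*(-551572) = (-504 - 203845)*(-551572) = -204349*(-551572) = 112713186628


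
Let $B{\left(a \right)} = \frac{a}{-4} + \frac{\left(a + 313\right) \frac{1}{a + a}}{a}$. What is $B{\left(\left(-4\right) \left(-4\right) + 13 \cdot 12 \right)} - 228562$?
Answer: $- \frac{13526100155}{59168} \approx -2.2861 \cdot 10^{5}$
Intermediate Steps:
$B{\left(a \right)} = - \frac{a}{4} + \frac{313 + a}{2 a^{2}}$ ($B{\left(a \right)} = a \left(- \frac{1}{4}\right) + \frac{\left(313 + a\right) \frac{1}{2 a}}{a} = - \frac{a}{4} + \frac{\left(313 + a\right) \frac{1}{2 a}}{a} = - \frac{a}{4} + \frac{\frac{1}{2} \frac{1}{a} \left(313 + a\right)}{a} = - \frac{a}{4} + \frac{313 + a}{2 a^{2}}$)
$B{\left(\left(-4\right) \left(-4\right) + 13 \cdot 12 \right)} - 228562 = \frac{626 - \left(\left(-4\right) \left(-4\right) + 13 \cdot 12\right)^{3} + 2 \left(\left(-4\right) \left(-4\right) + 13 \cdot 12\right)}{4 \left(\left(-4\right) \left(-4\right) + 13 \cdot 12\right)^{2}} - 228562 = \frac{626 - \left(16 + 156\right)^{3} + 2 \left(16 + 156\right)}{4 \left(16 + 156\right)^{2}} - 228562 = \frac{626 - 172^{3} + 2 \cdot 172}{4 \cdot 29584} - 228562 = \frac{1}{4} \cdot \frac{1}{29584} \left(626 - 5088448 + 344\right) - 228562 = \frac{1}{4} \cdot \frac{1}{29584} \left(-5087478\right) - 228562 = - \frac{2543739}{59168} - 228562 = - \frac{13526100155}{59168}$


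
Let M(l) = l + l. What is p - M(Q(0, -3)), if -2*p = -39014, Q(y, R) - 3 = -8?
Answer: 19517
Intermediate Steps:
Q(y, R) = -5 (Q(y, R) = 3 - 8 = -5)
M(l) = 2*l
p = 19507 (p = -½*(-39014) = 19507)
p - M(Q(0, -3)) = 19507 - 2*(-5) = 19507 - 1*(-10) = 19507 + 10 = 19517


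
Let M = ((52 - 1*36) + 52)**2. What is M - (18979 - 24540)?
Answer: 10185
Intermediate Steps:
M = 4624 (M = ((52 - 36) + 52)**2 = (16 + 52)**2 = 68**2 = 4624)
M - (18979 - 24540) = 4624 - (18979 - 24540) = 4624 - 1*(-5561) = 4624 + 5561 = 10185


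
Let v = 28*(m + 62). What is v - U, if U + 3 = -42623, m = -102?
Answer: 41506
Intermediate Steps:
U = -42626 (U = -3 - 42623 = -42626)
v = -1120 (v = 28*(-102 + 62) = 28*(-40) = -1120)
v - U = -1120 - 1*(-42626) = -1120 + 42626 = 41506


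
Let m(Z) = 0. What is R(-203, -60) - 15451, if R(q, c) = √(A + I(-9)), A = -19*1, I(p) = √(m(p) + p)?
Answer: -15451 + √(-19 + 3*I) ≈ -15451.0 + 4.3724*I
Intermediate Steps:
I(p) = √p (I(p) = √(0 + p) = √p)
A = -19
R(q, c) = √(-19 + 3*I) (R(q, c) = √(-19 + √(-9)) = √(-19 + 3*I))
R(-203, -60) - 15451 = √(-19 + 3*I) - 15451 = -15451 + √(-19 + 3*I)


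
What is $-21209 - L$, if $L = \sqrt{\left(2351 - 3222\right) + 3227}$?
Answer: $-21209 - 2 \sqrt{589} \approx -21258.0$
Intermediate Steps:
$L = 2 \sqrt{589}$ ($L = \sqrt{\left(2351 - 3222\right) + 3227} = \sqrt{-871 + 3227} = \sqrt{2356} = 2 \sqrt{589} \approx 48.539$)
$-21209 - L = -21209 - 2 \sqrt{589}$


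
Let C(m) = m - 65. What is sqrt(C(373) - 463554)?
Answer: 7*I*sqrt(9454) ≈ 680.62*I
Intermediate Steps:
C(m) = -65 + m
sqrt(C(373) - 463554) = sqrt((-65 + 373) - 463554) = sqrt(308 - 463554) = sqrt(-463246) = 7*I*sqrt(9454)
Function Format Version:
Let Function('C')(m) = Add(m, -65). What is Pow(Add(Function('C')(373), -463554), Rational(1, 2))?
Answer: Mul(7, I, Pow(9454, Rational(1, 2))) ≈ Mul(680.62, I)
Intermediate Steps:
Function('C')(m) = Add(-65, m)
Pow(Add(Function('C')(373), -463554), Rational(1, 2)) = Pow(Add(Add(-65, 373), -463554), Rational(1, 2)) = Pow(Add(308, -463554), Rational(1, 2)) = Pow(-463246, Rational(1, 2)) = Mul(7, I, Pow(9454, Rational(1, 2)))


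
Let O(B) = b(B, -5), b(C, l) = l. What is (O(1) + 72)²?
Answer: 4489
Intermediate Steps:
O(B) = -5
(O(1) + 72)² = (-5 + 72)² = 67² = 4489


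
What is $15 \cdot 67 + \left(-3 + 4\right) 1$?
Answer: $1006$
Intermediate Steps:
$15 \cdot 67 + \left(-3 + 4\right) 1 = 1005 + 1 \cdot 1 = 1005 + 1 = 1006$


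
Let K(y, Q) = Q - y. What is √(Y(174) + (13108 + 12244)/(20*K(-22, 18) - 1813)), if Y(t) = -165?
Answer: I*√194999461/1013 ≈ 13.785*I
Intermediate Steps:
√(Y(174) + (13108 + 12244)/(20*K(-22, 18) - 1813)) = √(-165 + (13108 + 12244)/(20*(18 - 1*(-22)) - 1813)) = √(-165 + 25352/(20*(18 + 22) - 1813)) = √(-165 + 25352/(20*40 - 1813)) = √(-165 + 25352/(800 - 1813)) = √(-165 + 25352/(-1013)) = √(-165 + 25352*(-1/1013)) = √(-165 - 25352/1013) = √(-192497/1013) = I*√194999461/1013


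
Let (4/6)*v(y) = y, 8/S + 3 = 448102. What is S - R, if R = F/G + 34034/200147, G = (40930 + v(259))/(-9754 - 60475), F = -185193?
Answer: -2332890428813789312912/7411354757488261 ≈ -3.1477e+5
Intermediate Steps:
S = 8/448099 (S = 8/(-3 + 448102) = 8/448099 ≈ 1.7853e-5)
v(y) = 3*y/2
G = -82637/140458 (G = (40930 + (3/2)*259)/(-9754 - 60475) = (40930 + 777/2)/(-70229) = (82637/2)*(-1/70229) = -82637/140458 ≈ -0.58834)
R = 5206194231511576/16539547639 (R = -185193/(-82637/140458) + 34034/200147 = -185193*(-140458/82637) + 34034*(1/200147) = 26011838394/82637 + 34034/200147 = 5206194231511576/16539547639 ≈ 3.1477e+5)
S - R = 8/448099 - 1*5206194231511576/16539547639 = 8/448099 - 5206194231511576/16539547639 = -2332890428813789312912/7411354757488261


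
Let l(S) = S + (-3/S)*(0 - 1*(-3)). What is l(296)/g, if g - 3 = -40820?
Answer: -87607/12081832 ≈ -0.0072511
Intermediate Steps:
g = -40817 (g = 3 - 40820 = -40817)
l(S) = S - 9/S (l(S) = S + (-3/S)*(0 + 3) = S - 3/S*3 = S - 9/S)
l(296)/g = (296 - 9/296)/(-40817) = (296 - 9*1/296)*(-1/40817) = (296 - 9/296)*(-1/40817) = (87607/296)*(-1/40817) = -87607/12081832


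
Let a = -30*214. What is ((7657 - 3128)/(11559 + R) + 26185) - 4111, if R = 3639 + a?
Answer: 27681443/1254 ≈ 22075.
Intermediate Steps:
a = -6420
R = -2781 (R = 3639 - 6420 = -2781)
((7657 - 3128)/(11559 + R) + 26185) - 4111 = ((7657 - 3128)/(11559 - 2781) + 26185) - 4111 = (4529/8778 + 26185) - 4111 = (4529*(1/8778) + 26185) - 4111 = (647/1254 + 26185) - 4111 = 32836637/1254 - 4111 = 27681443/1254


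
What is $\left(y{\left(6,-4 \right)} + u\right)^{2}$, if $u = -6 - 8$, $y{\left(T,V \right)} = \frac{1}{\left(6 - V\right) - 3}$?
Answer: $\frac{9409}{49} \approx 192.02$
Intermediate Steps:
$y{\left(T,V \right)} = \frac{1}{3 - V}$
$u = -14$ ($u = -6 - 8 = -14$)
$\left(y{\left(6,-4 \right)} + u\right)^{2} = \left(- \frac{1}{-3 - 4} - 14\right)^{2} = \left(- \frac{1}{-7} - 14\right)^{2} = \left(\left(-1\right) \left(- \frac{1}{7}\right) - 14\right)^{2} = \left(\frac{1}{7} - 14\right)^{2} = \left(- \frac{97}{7}\right)^{2} = \frac{9409}{49}$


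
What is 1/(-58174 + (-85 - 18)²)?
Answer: -1/47565 ≈ -2.1024e-5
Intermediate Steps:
1/(-58174 + (-85 - 18)²) = 1/(-58174 + (-103)²) = 1/(-58174 + 10609) = 1/(-47565) = -1/47565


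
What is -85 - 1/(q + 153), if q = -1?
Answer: -12921/152 ≈ -85.007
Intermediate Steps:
-85 - 1/(q + 153) = -85 - 1/(-1 + 153) = -85 - 1/152 = -12921/152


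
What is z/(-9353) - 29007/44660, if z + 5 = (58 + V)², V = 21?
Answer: -49982021/37973180 ≈ -1.3162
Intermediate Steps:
z = 6236 (z = -5 + (58 + 21)² = -5 + 79² = -5 + 6241 = 6236)
z/(-9353) - 29007/44660 = 6236/(-9353) - 29007/44660 = 6236*(-1/9353) - 29007*1/44660 = -6236/9353 - 2637/4060 = -49982021/37973180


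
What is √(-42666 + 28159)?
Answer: I*√14507 ≈ 120.45*I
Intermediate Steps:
√(-42666 + 28159) = √(-14507) = I*√14507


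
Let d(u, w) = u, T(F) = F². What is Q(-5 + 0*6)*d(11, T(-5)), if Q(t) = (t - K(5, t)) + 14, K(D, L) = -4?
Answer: 143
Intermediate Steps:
Q(t) = 18 + t (Q(t) = (t - 1*(-4)) + 14 = (t + 4) + 14 = (4 + t) + 14 = 18 + t)
Q(-5 + 0*6)*d(11, T(-5)) = (18 + (-5 + 0*6))*11 = (18 + (-5 + 0))*11 = (18 - 5)*11 = 13*11 = 143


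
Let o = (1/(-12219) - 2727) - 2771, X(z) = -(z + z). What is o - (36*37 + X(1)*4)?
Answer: -83358019/12219 ≈ -6822.0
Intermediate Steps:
X(z) = -2*z
o = -67180063/12219 (o = (-1/12219 - 2727) - 2771 = -33321214/12219 - 2771 = -67180063/12219 ≈ -5498.0)
o - (36*37 + X(1)*4) = -67180063/12219 - (36*37 - 2*1*4) = -67180063/12219 - (1332 - 2*4) = -67180063/12219 - (1332 - 8) = -67180063/12219 - 1*1324 = -67180063/12219 - 1324 = -83358019/12219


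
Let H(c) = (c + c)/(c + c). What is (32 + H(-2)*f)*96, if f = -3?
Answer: 2784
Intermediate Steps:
H(c) = 1 (H(c) = (2*c)/((2*c)) = (2*c)*(1/(2*c)) = 1)
(32 + H(-2)*f)*96 = (32 + 1*(-3))*96 = (32 - 3)*96 = 29*96 = 2784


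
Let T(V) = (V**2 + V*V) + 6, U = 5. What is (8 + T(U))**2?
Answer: 4096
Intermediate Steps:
T(V) = 6 + 2*V**2 (T(V) = (V**2 + V**2) + 6 = 2*V**2 + 6 = 6 + 2*V**2)
(8 + T(U))**2 = (8 + (6 + 2*5**2))**2 = (8 + (6 + 2*25))**2 = (8 + (6 + 50))**2 = (8 + 56)**2 = 64**2 = 4096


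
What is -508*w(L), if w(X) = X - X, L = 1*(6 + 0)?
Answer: 0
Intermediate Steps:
L = 6 (L = 1*6 = 6)
w(X) = 0
-508*w(L) = -508*0 = 0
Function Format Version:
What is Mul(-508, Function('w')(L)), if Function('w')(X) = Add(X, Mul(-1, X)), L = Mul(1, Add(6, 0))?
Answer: 0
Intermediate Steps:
L = 6 (L = Mul(1, 6) = 6)
Function('w')(X) = 0
Mul(-508, Function('w')(L)) = Mul(-508, 0) = 0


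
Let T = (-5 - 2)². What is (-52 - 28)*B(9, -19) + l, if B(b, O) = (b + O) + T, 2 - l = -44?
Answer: -3074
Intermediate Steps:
l = 46 (l = 2 - 1*(-44) = 2 + 44 = 46)
T = 49 (T = (-7)² = 49)
B(b, O) = 49 + O + b (B(b, O) = (b + O) + 49 = (O + b) + 49 = 49 + O + b)
(-52 - 28)*B(9, -19) + l = (-52 - 28)*(49 - 19 + 9) + 46 = -80*39 + 46 = -3120 + 46 = -3074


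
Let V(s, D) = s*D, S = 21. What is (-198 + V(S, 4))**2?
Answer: 12996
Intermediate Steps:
V(s, D) = D*s
(-198 + V(S, 4))**2 = (-198 + 4*21)**2 = (-198 + 84)**2 = (-114)**2 = 12996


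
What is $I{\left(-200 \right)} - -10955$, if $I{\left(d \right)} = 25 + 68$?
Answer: $11048$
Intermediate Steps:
$I{\left(d \right)} = 93$
$I{\left(-200 \right)} - -10955 = 93 - -10955 = 93 + 10955 = 11048$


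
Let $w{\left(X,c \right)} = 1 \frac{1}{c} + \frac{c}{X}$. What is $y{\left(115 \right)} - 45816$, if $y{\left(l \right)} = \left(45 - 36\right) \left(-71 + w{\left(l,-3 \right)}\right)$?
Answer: $- \frac{5342697}{115} \approx -46458.0$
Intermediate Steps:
$w{\left(X,c \right)} = \frac{1}{c} + \frac{c}{X}$
$y{\left(l \right)} = -642 - \frac{27}{l}$ ($y{\left(l \right)} = \left(45 - 36\right) \left(-71 + \left(\frac{1}{-3} - \frac{3}{l}\right)\right) = 9 \left(-71 - \left(\frac{1}{3} + \frac{3}{l}\right)\right) = 9 \left(- \frac{214}{3} - \frac{3}{l}\right) = -642 - \frac{27}{l}$)
$y{\left(115 \right)} - 45816 = \left(-642 - \frac{27}{115}\right) - 45816 = - \frac{73857}{115} - 45816 = - \frac{5342697}{115}$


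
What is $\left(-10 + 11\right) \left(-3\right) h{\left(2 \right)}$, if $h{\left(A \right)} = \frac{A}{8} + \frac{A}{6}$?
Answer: $- \frac{7}{4} \approx -1.75$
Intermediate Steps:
$h{\left(A \right)} = \frac{7 A}{24}$ ($h{\left(A \right)} = A \frac{1}{8} + A \frac{1}{6} = \frac{A}{8} + \frac{A}{6} = \frac{7 A}{24}$)
$\left(-10 + 11\right) \left(-3\right) h{\left(2 \right)} = \left(-10 + 11\right) \left(-3\right) \frac{7}{24} \cdot 2 = 1 \left(-3\right) \frac{7}{12} = \left(-3\right) \frac{7}{12} = - \frac{7}{4}$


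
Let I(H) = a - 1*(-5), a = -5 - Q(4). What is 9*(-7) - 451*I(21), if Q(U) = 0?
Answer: -63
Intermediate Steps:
a = -5 (a = -5 - 1*0 = -5 + 0 = -5)
I(H) = 0 (I(H) = -5 - 1*(-5) = -5 + 5 = 0)
9*(-7) - 451*I(21) = 9*(-7) - 451*0 = -63 + 0 = -63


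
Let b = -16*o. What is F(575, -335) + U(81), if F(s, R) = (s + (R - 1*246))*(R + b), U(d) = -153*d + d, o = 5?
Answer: -9822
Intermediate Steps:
U(d) = -152*d
b = -80 (b = -16*5 = -80)
F(s, R) = (-80 + R)*(-246 + R + s) (F(s, R) = (s + (R - 1*246))*(R - 80) = (s + (R - 246))*(-80 + R) = (s + (-246 + R))*(-80 + R) = (-246 + R + s)*(-80 + R) = (-80 + R)*(-246 + R + s))
F(575, -335) + U(81) = (19680 + (-335)² - 326*(-335) - 80*575 - 335*575) - 152*81 = (19680 + 112225 + 109210 - 46000 - 192625) - 12312 = 2490 - 12312 = -9822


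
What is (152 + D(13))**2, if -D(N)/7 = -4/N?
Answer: 4016016/169 ≈ 23763.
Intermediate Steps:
D(N) = 28/N (D(N) = -(-28)/N = 28/N)
(152 + D(13))**2 = (152 + 28/13)**2 = (2004/13)**2 = 4016016/169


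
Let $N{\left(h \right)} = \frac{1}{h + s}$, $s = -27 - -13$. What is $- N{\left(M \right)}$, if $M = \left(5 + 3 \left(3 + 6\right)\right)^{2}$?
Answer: $- \frac{1}{1010} \approx -0.0009901$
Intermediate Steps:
$s = -14$ ($s = -27 + 13 = -14$)
$M = 1024$ ($M = \left(5 + 3 \cdot 9\right)^{2} = \left(5 + 27\right)^{2} = 32^{2} = 1024$)
$N{\left(h \right)} = \frac{1}{-14 + h}$ ($N{\left(h \right)} = \frac{1}{h - 14} = \frac{1}{-14 + h}$)
$- N{\left(M \right)} = - \frac{1}{-14 + 1024} = - \frac{1}{1010}$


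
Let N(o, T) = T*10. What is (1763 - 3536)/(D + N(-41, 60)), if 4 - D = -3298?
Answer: -1773/3902 ≈ -0.45438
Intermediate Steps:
N(o, T) = 10*T
D = 3302 (D = 4 - 1*(-3298) = 4 + 3298 = 3302)
(1763 - 3536)/(D + N(-41, 60)) = (1763 - 3536)/(3302 + 10*60) = -1773/(3302 + 600) = -1773/3902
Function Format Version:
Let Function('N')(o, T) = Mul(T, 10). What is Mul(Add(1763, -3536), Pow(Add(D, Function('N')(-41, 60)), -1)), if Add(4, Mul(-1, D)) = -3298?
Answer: Rational(-1773, 3902) ≈ -0.45438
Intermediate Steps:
Function('N')(o, T) = Mul(10, T)
D = 3302 (D = Add(4, Mul(-1, -3298)) = Add(4, 3298) = 3302)
Mul(Add(1763, -3536), Pow(Add(D, Function('N')(-41, 60)), -1)) = Mul(Add(1763, -3536), Pow(Add(3302, Mul(10, 60)), -1)) = Mul(-1773, Pow(Add(3302, 600), -1)) = Mul(-1773, Pow(3902, -1)) = Mul(-1773, Rational(1, 3902)) = Rational(-1773, 3902)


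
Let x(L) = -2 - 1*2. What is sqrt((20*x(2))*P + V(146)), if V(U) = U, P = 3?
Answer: I*sqrt(94) ≈ 9.6954*I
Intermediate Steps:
x(L) = -4 (x(L) = -2 - 2 = -4)
sqrt((20*x(2))*P + V(146)) = sqrt((20*(-4))*3 + 146) = sqrt(-80*3 + 146) = sqrt(-240 + 146) = sqrt(-94) = I*sqrt(94)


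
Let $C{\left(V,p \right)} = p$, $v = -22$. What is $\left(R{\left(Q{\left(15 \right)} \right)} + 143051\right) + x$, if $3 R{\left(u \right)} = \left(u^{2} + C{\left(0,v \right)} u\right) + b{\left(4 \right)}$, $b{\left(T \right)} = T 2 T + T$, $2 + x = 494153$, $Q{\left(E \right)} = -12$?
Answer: $637350$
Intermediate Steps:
$x = 494151$ ($x = -2 + 494153 = 494151$)
$b{\left(T \right)} = T + 2 T^{2}$ ($b{\left(T \right)} = 2 T T + T = 2 T^{2} + T = T + 2 T^{2}$)
$R{\left(u \right)} = 12 - \frac{22 u}{3} + \frac{u^{2}}{3}$ ($R{\left(u \right)} = \frac{\left(u^{2} - 22 u\right) + 4 \left(1 + 2 \cdot 4\right)}{3} = \frac{\left(u^{2} - 22 u\right) + 4 \left(1 + 8\right)}{3} = \frac{\left(u^{2} - 22 u\right) + 4 \cdot 9}{3} = \frac{\left(u^{2} - 22 u\right) + 36}{3} = \frac{36 + u^{2} - 22 u}{3} = 12 - \frac{22 u}{3} + \frac{u^{2}}{3}$)
$\left(R{\left(Q{\left(15 \right)} \right)} + 143051\right) + x = \left(\left(12 - -88 + \frac{\left(-12\right)^{2}}{3}\right) + 143051\right) + 494151 = \left(\left(12 + 88 + \frac{1}{3} \cdot 144\right) + 143051\right) + 494151 = \left(\left(12 + 88 + 48\right) + 143051\right) + 494151 = \left(148 + 143051\right) + 494151 = 143199 + 494151 = 637350$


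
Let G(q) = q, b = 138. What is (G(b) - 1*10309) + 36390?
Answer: 26219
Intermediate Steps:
(G(b) - 1*10309) + 36390 = (138 - 1*10309) + 36390 = (138 - 10309) + 36390 = -10171 + 36390 = 26219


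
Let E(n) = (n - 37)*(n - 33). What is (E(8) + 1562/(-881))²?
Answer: 405976688569/776161 ≈ 5.2306e+5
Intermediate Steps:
E(n) = (-37 + n)*(-33 + n)
(E(8) + 1562/(-881))² = ((1221 + 8² - 70*8) + 1562/(-881))² = ((1221 + 64 - 560) + 1562*(-1/881))² = (725 - 1562/881)² = (637163/881)² = 405976688569/776161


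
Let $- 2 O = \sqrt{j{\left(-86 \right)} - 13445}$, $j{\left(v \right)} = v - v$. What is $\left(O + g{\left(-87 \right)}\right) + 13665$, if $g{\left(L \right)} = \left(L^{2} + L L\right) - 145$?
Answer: $28658 - \frac{i \sqrt{13445}}{2} \approx 28658.0 - 57.976 i$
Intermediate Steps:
$j{\left(v \right)} = 0$
$O = - \frac{i \sqrt{13445}}{2}$ ($O = - \frac{\sqrt{0 - 13445}}{2} = - \frac{\sqrt{-13445}}{2} = - \frac{i \sqrt{13445}}{2} \approx - 57.976 i$)
$g{\left(L \right)} = -145 + 2 L^{2}$ ($g{\left(L \right)} = \left(L^{2} + L^{2}\right) - 145 = 2 L^{2} - 145 = -145 + 2 L^{2}$)
$\left(O + g{\left(-87 \right)}\right) + 13665 = \left(- \frac{i \sqrt{13445}}{2} - \left(145 - 2 \left(-87\right)^{2}\right)\right) + 13665 = \left(- \frac{i \sqrt{13445}}{2} + \left(-145 + 2 \cdot 7569\right)\right) + 13665 = \left(- \frac{i \sqrt{13445}}{2} + \left(-145 + 15138\right)\right) + 13665 = \left(- \frac{i \sqrt{13445}}{2} + 14993\right) + 13665 = \left(14993 - \frac{i \sqrt{13445}}{2}\right) + 13665 = 28658 - \frac{i \sqrt{13445}}{2}$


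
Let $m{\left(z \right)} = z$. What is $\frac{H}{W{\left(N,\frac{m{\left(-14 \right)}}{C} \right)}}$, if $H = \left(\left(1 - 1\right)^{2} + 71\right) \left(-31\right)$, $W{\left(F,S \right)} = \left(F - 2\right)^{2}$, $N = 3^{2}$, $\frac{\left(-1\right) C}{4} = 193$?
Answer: $- \frac{2201}{49} \approx -44.918$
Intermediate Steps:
$C = -772$ ($C = \left(-4\right) 193 = -772$)
$N = 9$
$W{\left(F,S \right)} = \left(-2 + F\right)^{2}$
$H = -2201$ ($H = \left(0^{2} + 71\right) \left(-31\right) = \left(0 + 71\right) \left(-31\right) = 71 \left(-31\right) = -2201$)
$\frac{H}{W{\left(N,\frac{m{\left(-14 \right)}}{C} \right)}} = - \frac{2201}{\left(-2 + 9\right)^{2}} = - \frac{2201}{7^{2}} = - \frac{2201}{49}$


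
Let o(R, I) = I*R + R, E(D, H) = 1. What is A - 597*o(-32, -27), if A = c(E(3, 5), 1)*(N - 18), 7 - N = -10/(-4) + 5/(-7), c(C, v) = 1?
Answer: -6954035/14 ≈ -4.9672e+5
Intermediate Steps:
N = 73/14 (N = 7 - (-10/(-4) + 5/(-7)) = 7 - (-10*(-¼) + 5*(-⅐)) = 7 - (5/2 - 5/7) = 7 - 1*25/14 = 7 - 25/14 = 73/14 ≈ 5.2143)
o(R, I) = R + I*R
A = -179/14 (A = 1*(73/14 - 18) = 1*(-179/14) = -179/14 ≈ -12.786)
A - 597*o(-32, -27) = -179/14 - (-19104)*(1 - 27) = -179/14 - (-19104)*(-26) = -179/14 - 597*832 = -179/14 - 496704 = -6954035/14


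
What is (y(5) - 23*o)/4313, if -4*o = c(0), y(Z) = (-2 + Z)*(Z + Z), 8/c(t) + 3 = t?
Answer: 44/12939 ≈ 0.0034006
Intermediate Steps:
c(t) = 8/(-3 + t)
y(Z) = 2*Z*(-2 + Z) (y(Z) = (-2 + Z)*(2*Z) = 2*Z*(-2 + Z))
o = ⅔ (o = -2/(-3 + 0) = -2/(-3) = -2*(-1)/3 = -¼*(-8/3) = ⅔ ≈ 0.66667)
(y(5) - 23*o)/4313 = (2*5*(-2 + 5) - 23*⅔)/4313 = (2*5*3 - 46/3)*(1/4313) = (30 - 46/3)*(1/4313) = (44/3)*(1/4313) = 44/12939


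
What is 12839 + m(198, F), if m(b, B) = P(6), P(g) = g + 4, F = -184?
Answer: 12849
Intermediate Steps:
P(g) = 4 + g
m(b, B) = 10 (m(b, B) = 4 + 6 = 10)
12839 + m(198, F) = 12839 + 10 = 12849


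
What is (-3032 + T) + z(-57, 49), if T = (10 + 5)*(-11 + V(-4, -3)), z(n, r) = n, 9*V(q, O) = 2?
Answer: -9752/3 ≈ -3250.7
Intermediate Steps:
V(q, O) = 2/9 (V(q, O) = (1/9)*2 = 2/9)
T = -485/3 (T = (10 + 5)*(-11 + 2/9) = 15*(-97/9) = -485/3 ≈ -161.67)
(-3032 + T) + z(-57, 49) = (-3032 - 485/3) - 57 = -9581/3 - 57 = -9752/3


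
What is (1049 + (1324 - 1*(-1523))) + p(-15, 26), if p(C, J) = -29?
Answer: 3867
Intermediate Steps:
(1049 + (1324 - 1*(-1523))) + p(-15, 26) = (1049 + (1324 - 1*(-1523))) - 29 = (1049 + (1324 + 1523)) - 29 = (1049 + 2847) - 29 = 3896 - 29 = 3867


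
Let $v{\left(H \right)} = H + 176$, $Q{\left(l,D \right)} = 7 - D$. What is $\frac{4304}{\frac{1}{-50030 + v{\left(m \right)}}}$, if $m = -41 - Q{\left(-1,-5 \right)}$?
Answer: $-214799728$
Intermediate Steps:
$m = -53$ ($m = -41 - \left(7 - -5\right) = -41 - \left(7 + 5\right) = -41 - 12 = -53$)
$v{\left(H \right)} = 176 + H$
$\frac{4304}{\frac{1}{-50030 + v{\left(m \right)}}} = \frac{4304}{\frac{1}{-50030 + \left(176 - 53\right)}} = \frac{4304}{\frac{1}{-50030 + 123}} = \frac{4304}{\frac{1}{-49907}} = \frac{4304}{- \frac{1}{49907}} = 4304 \left(-49907\right) = -214799728$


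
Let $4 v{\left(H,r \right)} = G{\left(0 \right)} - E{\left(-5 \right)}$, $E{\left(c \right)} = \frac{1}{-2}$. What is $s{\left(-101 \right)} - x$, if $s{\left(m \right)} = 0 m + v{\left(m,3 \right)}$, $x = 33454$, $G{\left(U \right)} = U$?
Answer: $- \frac{267631}{8} \approx -33454.0$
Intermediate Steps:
$E{\left(c \right)} = - \frac{1}{2}$
$v{\left(H,r \right)} = \frac{1}{8}$ ($v{\left(H,r \right)} = \frac{0 - - \frac{1}{2}}{4} = \frac{0 + \frac{1}{2}}{4} = \frac{1}{4} \cdot \frac{1}{2} = \frac{1}{8}$)
$s{\left(m \right)} = \frac{1}{8}$ ($s{\left(m \right)} = 0 m + \frac{1}{8} = 0 + \frac{1}{8} = \frac{1}{8}$)
$s{\left(-101 \right)} - x = \frac{1}{8} - 33454 = - \frac{267631}{8}$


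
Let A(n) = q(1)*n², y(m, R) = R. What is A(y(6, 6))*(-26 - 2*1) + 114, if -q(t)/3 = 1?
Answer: 3138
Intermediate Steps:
q(t) = -3 (q(t) = -3*1 = -3)
A(n) = -3*n²
A(y(6, 6))*(-26 - 2*1) + 114 = (-3*6²)*(-26 - 2*1) + 114 = (-3*36)*(-26 - 2) + 114 = -108*(-28) + 114 = 3024 + 114 = 3138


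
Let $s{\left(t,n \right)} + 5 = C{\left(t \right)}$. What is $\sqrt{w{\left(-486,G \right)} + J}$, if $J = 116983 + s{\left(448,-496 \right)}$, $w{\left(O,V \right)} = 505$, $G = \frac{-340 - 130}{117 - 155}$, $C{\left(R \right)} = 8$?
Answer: $11 \sqrt{971} \approx 342.77$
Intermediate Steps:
$G = \frac{235}{19}$ ($G = - \frac{470}{-38} = \left(-470\right) \left(- \frac{1}{38}\right) = \frac{235}{19} \approx 12.368$)
$s{\left(t,n \right)} = 3$ ($s{\left(t,n \right)} = -5 + 8 = 3$)
$J = 116986$ ($J = 116983 + 3 = 116986$)
$\sqrt{w{\left(-486,G \right)} + J} = \sqrt{505 + 116986} = \sqrt{117491} = 11 \sqrt{971}$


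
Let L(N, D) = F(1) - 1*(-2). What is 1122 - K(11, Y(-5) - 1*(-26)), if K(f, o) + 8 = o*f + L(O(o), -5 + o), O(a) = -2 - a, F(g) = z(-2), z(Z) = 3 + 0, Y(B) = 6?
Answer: 773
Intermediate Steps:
z(Z) = 3
F(g) = 3
L(N, D) = 5 (L(N, D) = 3 - 1*(-2) = 3 + 2 = 5)
K(f, o) = -3 + f*o (K(f, o) = -8 + (o*f + 5) = -8 + (f*o + 5) = -8 + (5 + f*o) = -3 + f*o)
1122 - K(11, Y(-5) - 1*(-26)) = 1122 - (-3 + 11*(6 - 1*(-26))) = 1122 - (-3 + 11*(6 + 26)) = 1122 - (-3 + 11*32) = 1122 - (-3 + 352) = 1122 - 1*349 = 1122 - 349 = 773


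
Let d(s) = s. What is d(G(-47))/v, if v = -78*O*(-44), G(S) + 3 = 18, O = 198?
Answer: 5/226512 ≈ 2.2074e-5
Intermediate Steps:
G(S) = 15 (G(S) = -3 + 18 = 15)
v = 679536 (v = -78*198*(-44) = -15444*(-44) = 679536)
d(G(-47))/v = 15/679536 = 15*(1/679536) = 5/226512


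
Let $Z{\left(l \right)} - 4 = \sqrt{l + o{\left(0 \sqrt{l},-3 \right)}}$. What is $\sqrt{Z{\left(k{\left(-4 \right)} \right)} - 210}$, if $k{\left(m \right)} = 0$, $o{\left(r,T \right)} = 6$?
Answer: $\sqrt{-206 + \sqrt{6}} \approx 14.267 i$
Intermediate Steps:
$Z{\left(l \right)} = 4 + \sqrt{6 + l}$ ($Z{\left(l \right)} = 4 + \sqrt{l + 6} = 4 + \sqrt{6 + l}$)
$\sqrt{Z{\left(k{\left(-4 \right)} \right)} - 210} = \sqrt{\left(4 + \sqrt{6 + 0}\right) - 210} = \sqrt{\left(4 + \sqrt{6}\right) - 210} = \sqrt{-206 + \sqrt{6}}$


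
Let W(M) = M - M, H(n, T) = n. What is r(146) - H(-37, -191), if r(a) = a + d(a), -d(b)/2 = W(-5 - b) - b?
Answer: 475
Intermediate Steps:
W(M) = 0
d(b) = 2*b (d(b) = -2*(0 - b) = -(-2)*b = 2*b)
r(a) = 3*a (r(a) = a + 2*a = 3*a)
r(146) - H(-37, -191) = 3*146 - 1*(-37) = 438 + 37 = 475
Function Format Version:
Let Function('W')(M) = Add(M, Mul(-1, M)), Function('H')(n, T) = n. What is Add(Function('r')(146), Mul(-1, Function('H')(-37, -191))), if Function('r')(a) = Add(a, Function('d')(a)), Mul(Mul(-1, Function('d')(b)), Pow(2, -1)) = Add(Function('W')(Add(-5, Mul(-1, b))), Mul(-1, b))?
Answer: 475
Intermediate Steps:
Function('W')(M) = 0
Function('d')(b) = Mul(2, b) (Function('d')(b) = Mul(-2, Add(0, Mul(-1, b))) = Mul(-2, Mul(-1, b)) = Mul(2, b))
Function('r')(a) = Mul(3, a) (Function('r')(a) = Add(a, Mul(2, a)) = Mul(3, a))
Add(Function('r')(146), Mul(-1, Function('H')(-37, -191))) = Add(Mul(3, 146), Mul(-1, -37)) = Add(438, 37) = 475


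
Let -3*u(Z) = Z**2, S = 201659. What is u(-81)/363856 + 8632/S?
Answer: 2699776759/73374837104 ≈ 0.036794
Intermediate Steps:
u(Z) = -Z**2/3
u(-81)/363856 + 8632/S = -1/3*(-81)**2/363856 + 8632/201659 = -1/3*6561*(1/363856) + 8632*(1/201659) = -2187*1/363856 + 8632/201659 = -2187/363856 + 8632/201659 = 2699776759/73374837104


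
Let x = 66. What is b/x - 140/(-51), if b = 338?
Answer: 1471/187 ≈ 7.8663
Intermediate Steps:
b/x - 140/(-51) = 338/66 - 140/(-51) = 338*(1/66) - 140*(-1/51) = 169/33 + 140/51 = 1471/187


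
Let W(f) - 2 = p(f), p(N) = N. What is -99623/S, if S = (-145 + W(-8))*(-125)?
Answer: -99623/18875 ≈ -5.2780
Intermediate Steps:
W(f) = 2 + f
S = 18875 (S = (-145 + (2 - 8))*(-125) = (-145 - 6)*(-125) = -151*(-125) = 18875)
-99623/S = -99623/18875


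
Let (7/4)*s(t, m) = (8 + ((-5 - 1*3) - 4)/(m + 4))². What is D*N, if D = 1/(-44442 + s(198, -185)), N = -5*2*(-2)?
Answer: -2293270/5091612067 ≈ -0.00045040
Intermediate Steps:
N = 20 (N = -10*(-2) = 20)
s(t, m) = 4*(8 - 12/(4 + m))²/7 (s(t, m) = 4*(8 + ((-5 - 1*3) - 4)/(m + 4))²/7 = 4*(8 + ((-5 - 3) - 4)/(4 + m))²/7 = 4*(8 + (-8 - 4)/(4 + m))²/7 = 4*(8 - 12/(4 + m))²/7)
D = -229327/10183224134 (D = 1/(-44442 + 64*(5 + 2*(-185))²/(7*(4 - 185)²)) = 1/(-44442 + (64/7)*(5 - 370)²/(-181)²) = 1/(-44442 + (64/7)*(1/32761)*(-365)²) = 1/(-44442 + (64/7)*(1/32761)*133225) = 1/(-44442 + 8526400/229327) = 1/(-10183224134/229327) = -229327/10183224134 ≈ -2.2520e-5)
D*N = -229327/10183224134*20 = -2293270/5091612067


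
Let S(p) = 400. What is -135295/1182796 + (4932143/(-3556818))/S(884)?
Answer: -49580398883957/420699010312800 ≈ -0.11785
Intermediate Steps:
-135295/1182796 + (4932143/(-3556818))/S(884) = -135295/1182796 + (4932143/(-3556818))/400 = -135295*1/1182796 + (4932143*(-1/3556818))*(1/400) = -135295/1182796 - 4932143/3556818*1/400 = -135295/1182796 - 4932143/1422727200 = -49580398883957/420699010312800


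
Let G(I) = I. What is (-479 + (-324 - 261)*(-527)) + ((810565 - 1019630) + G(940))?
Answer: 99691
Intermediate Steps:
(-479 + (-324 - 261)*(-527)) + ((810565 - 1019630) + G(940)) = (-479 + (-324 - 261)*(-527)) + ((810565 - 1019630) + 940) = (-479 - 585*(-527)) + (-209065 + 940) = (-479 + 308295) - 208125 = 307816 - 208125 = 99691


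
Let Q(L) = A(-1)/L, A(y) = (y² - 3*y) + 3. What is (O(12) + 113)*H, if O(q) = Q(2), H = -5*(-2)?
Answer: 1165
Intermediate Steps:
H = 10
A(y) = 3 + y² - 3*y
Q(L) = 7/L (Q(L) = (3 + (-1)² - 3*(-1))/L = (3 + 1 + 3)/L = 7/L)
O(q) = 7/2
(O(12) + 113)*H = (7/2 + 113)*10 = (233/2)*10 = 1165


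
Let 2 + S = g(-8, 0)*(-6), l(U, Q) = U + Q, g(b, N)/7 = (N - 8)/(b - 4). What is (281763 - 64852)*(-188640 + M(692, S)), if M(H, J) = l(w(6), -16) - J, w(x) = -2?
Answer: -40915488108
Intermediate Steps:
g(b, N) = 7*(-8 + N)/(-4 + b) (g(b, N) = 7*((N - 8)/(b - 4)) = 7*((-8 + N)/(-4 + b)) = 7*(-8 + N)/(-4 + b))
l(U, Q) = Q + U
S = -30 (S = -2 + (7*(-8 + 0)/(-4 - 8))*(-6) = -2 + (7*(-8)/(-12))*(-6) = -2 + (7*(-1/12)*(-8))*(-6) = -2 + (14/3)*(-6) = -2 - 28 = -30)
M(H, J) = -18 - J (M(H, J) = (-16 - 2) - J = -18 - J)
(281763 - 64852)*(-188640 + M(692, S)) = (281763 - 64852)*(-188640 + (-18 - 1*(-30))) = 216911*(-188640 + (-18 + 30)) = 216911*(-188640 + 12) = 216911*(-188628) = -40915488108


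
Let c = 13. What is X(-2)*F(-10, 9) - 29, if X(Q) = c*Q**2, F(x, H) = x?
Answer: -549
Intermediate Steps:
X(Q) = 13*Q**2
X(-2)*F(-10, 9) - 29 = (13*(-2)**2)*(-10) - 29 = (13*4)*(-10) - 29 = 52*(-10) - 29 = -520 - 29 = -549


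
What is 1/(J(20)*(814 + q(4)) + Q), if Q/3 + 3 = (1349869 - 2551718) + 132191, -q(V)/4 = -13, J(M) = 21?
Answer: -1/3190797 ≈ -3.1340e-7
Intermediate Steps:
q(V) = 52 (q(V) = -4*(-13) = 52)
Q = -3208983 (Q = -9 + 3*((1349869 - 2551718) + 132191) = -9 + 3*(-1201849 + 132191) = -9 + 3*(-1069658) = -9 - 3208974 = -3208983)
1/(J(20)*(814 + q(4)) + Q) = 1/(21*(814 + 52) - 3208983) = 1/(21*866 - 3208983) = 1/(18186 - 3208983) = 1/(-3190797) = -1/3190797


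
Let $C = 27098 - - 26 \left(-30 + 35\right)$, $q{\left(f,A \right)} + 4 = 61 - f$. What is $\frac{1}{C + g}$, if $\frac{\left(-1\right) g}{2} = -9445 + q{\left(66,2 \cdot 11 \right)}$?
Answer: $\frac{1}{46136} \approx 2.1675 \cdot 10^{-5}$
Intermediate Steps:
$q{\left(f,A \right)} = 57 - f$ ($q{\left(f,A \right)} = -4 - \left(-61 + f\right) = 57 - f$)
$g = 18908$ ($g = - 2 \left(-9445 + \left(57 - 66\right)\right) = - 2 \left(-9445 - 9\right) = \left(-2\right) \left(-9454\right) = 18908$)
$C = 27228$ ($C = 27098 - \left(-26\right) 5 = 27098 - -130 = 27098 + 130 = 27228$)
$\frac{1}{C + g} = \frac{1}{27228 + 18908} = \frac{1}{46136}$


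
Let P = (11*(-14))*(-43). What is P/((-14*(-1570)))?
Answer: 473/1570 ≈ 0.30127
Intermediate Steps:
P = 6622 (P = -154*(-43) = 6622)
P/((-14*(-1570))) = 6622/((-14*(-1570))) = 6622/21980 = 6622*(1/21980) = 473/1570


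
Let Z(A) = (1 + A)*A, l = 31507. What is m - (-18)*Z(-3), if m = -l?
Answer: -31399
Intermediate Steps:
Z(A) = A*(1 + A)
m = -31507 (m = -1*31507 = -31507)
m - (-18)*Z(-3) = -31507 - (-18)*(-3*(1 - 3)) = -31507 - (-18)*(-3*(-2)) = -31507 - (-18)*6 = -31507 - 1*(-108) = -31507 + 108 = -31399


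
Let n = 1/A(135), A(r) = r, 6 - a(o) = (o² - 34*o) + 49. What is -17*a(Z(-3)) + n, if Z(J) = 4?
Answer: -176714/135 ≈ -1309.0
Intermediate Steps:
a(o) = -43 - o² + 34*o (a(o) = 6 - ((o² - 34*o) + 49) = 6 - (49 + o² - 34*o) = 6 + (-49 - o² + 34*o) = -43 - o² + 34*o)
n = 1/135 ≈ 0.0074074
-17*a(Z(-3)) + n = -17*(-43 - 1*4² + 34*4) + 1/135 = -17*(-43 - 1*16 + 136) + 1/135 = -17*(-43 - 16 + 136) + 1/135 = -17*77 + 1/135 = -1309 + 1/135 = -176714/135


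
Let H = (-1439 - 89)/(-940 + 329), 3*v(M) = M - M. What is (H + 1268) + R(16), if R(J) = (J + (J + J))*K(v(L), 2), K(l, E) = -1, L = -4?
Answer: 746948/611 ≈ 1222.5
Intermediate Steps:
v(M) = 0 (v(M) = (M - M)/3 = (1/3)*0 = 0)
R(J) = -3*J (R(J) = (J + (J + J))*(-1) = (J + 2*J)*(-1) = (3*J)*(-1) = -3*J)
H = 1528/611 (H = -1528/(-611) = -1528*(-1/611) = 1528/611 ≈ 2.5008)
(H + 1268) + R(16) = (1528/611 + 1268) - 3*16 = 776276/611 - 48 = 746948/611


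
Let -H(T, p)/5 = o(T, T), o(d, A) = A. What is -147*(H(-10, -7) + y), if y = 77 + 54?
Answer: -26607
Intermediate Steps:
H(T, p) = -5*T
y = 131
-147*(H(-10, -7) + y) = -147*(-5*(-10) + 131) = -147*(50 + 131) = -147*181 = -26607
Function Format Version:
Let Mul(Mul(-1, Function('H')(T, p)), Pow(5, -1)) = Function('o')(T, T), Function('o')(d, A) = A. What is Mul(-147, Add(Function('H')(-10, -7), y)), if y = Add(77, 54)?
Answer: -26607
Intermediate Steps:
Function('H')(T, p) = Mul(-5, T)
y = 131
Mul(-147, Add(Function('H')(-10, -7), y)) = Mul(-147, Add(Mul(-5, -10), 131)) = Mul(-147, Add(50, 131)) = Mul(-147, 181) = -26607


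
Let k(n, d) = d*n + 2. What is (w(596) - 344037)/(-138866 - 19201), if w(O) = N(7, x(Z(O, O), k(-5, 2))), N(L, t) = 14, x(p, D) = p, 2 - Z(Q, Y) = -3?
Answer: 344023/158067 ≈ 2.1764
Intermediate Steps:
Z(Q, Y) = 5 (Z(Q, Y) = 2 - 1*(-3) = 2 + 3 = 5)
k(n, d) = 2 + d*n
w(O) = 14
(w(596) - 344037)/(-138866 - 19201) = (14 - 344037)/(-138866 - 19201) = -344023/(-158067) = -344023*(-1/158067) = 344023/158067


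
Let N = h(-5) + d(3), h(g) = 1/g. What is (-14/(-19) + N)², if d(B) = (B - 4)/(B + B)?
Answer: 44521/324900 ≈ 0.13703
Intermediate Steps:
d(B) = (-4 + B)/(2*B) (d(B) = (-4 + B)/((2*B)) = (-4 + B)*(1/(2*B)) = (-4 + B)/(2*B))
N = -11/30 (N = 1/(-5) + (½)*(-4 + 3)/3 = -⅕ + (½)*(⅓)*(-1) = -⅕ - ⅙ = -11/30 ≈ -0.36667)
(-14/(-19) + N)² = (-14/(-19) - 11/30)² = (-14*(-1/19) - 11/30)² = (14/19 - 11/30)² = (211/570)² = 44521/324900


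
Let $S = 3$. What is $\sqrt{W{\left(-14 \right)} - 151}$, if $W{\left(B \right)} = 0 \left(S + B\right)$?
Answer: $i \sqrt{151} \approx 12.288 i$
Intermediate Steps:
$W{\left(B \right)} = 0$ ($W{\left(B \right)} = 0 \left(3 + B\right) = 0$)
$\sqrt{W{\left(-14 \right)} - 151} = \sqrt{0 - 151} = \sqrt{-151} = i \sqrt{151}$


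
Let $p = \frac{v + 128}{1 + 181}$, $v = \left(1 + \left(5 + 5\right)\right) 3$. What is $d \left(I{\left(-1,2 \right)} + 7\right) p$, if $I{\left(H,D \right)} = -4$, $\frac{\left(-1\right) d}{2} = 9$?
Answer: $- \frac{621}{13} \approx -47.769$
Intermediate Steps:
$d = -18$ ($d = \left(-2\right) 9 = -18$)
$v = 33$ ($v = \left(1 + 10\right) 3 = 11 \cdot 3 = 33$)
$p = \frac{23}{26}$ ($p = \frac{33 + 128}{1 + 181} = \frac{161}{182} = 161 \cdot \frac{1}{182} = \frac{23}{26} \approx 0.88461$)
$d \left(I{\left(-1,2 \right)} + 7\right) p = - 18 \left(-4 + 7\right) \frac{23}{26} = \left(-18\right) 3 \cdot \frac{23}{26} = \left(-54\right) \frac{23}{26} = - \frac{621}{13}$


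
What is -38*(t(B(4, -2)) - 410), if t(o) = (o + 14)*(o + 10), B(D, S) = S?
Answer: 11932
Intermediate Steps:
t(o) = (10 + o)*(14 + o) (t(o) = (14 + o)*(10 + o) = (10 + o)*(14 + o))
-38*(t(B(4, -2)) - 410) = -38*((140 + (-2)² + 24*(-2)) - 410) = -38*((140 + 4 - 48) - 410) = -38*(96 - 410) = -38*(-314) = 11932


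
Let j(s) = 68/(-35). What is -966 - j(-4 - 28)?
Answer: -33742/35 ≈ -964.06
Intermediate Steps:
j(s) = -68/35 (j(s) = 68*(-1/35) = -68/35)
-966 - j(-4 - 28) = -966 - 1*(-68/35) = -966 + 68/35 = -33742/35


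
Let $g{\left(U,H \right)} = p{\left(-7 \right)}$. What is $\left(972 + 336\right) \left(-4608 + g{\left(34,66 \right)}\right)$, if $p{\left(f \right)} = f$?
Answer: $-6036420$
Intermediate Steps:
$g{\left(U,H \right)} = -7$
$\left(972 + 336\right) \left(-4608 + g{\left(34,66 \right)}\right) = \left(972 + 336\right) \left(-4608 - 7\right) = 1308 \left(-4615\right) = -6036420$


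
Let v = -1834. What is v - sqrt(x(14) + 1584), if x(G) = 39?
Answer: -1834 - sqrt(1623) ≈ -1874.3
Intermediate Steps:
v - sqrt(x(14) + 1584) = -1834 - sqrt(39 + 1584) = -1834 - sqrt(1623)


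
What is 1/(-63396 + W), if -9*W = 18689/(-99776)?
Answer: -897984/56928574975 ≈ -1.5774e-5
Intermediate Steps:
W = 18689/897984 (W = -18689/(9*(-99776)) = -18689*(-1)/(9*99776) = -⅑*(-18689/99776) = 18689/897984 ≈ 0.020812)
1/(-63396 + W) = 1/(-63396 + 18689/897984) = 1/(-56928574975/897984) = -897984/56928574975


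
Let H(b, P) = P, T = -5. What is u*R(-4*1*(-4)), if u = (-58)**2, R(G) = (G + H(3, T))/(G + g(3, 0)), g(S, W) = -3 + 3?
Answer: 9251/4 ≈ 2312.8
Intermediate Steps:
g(S, W) = 0
R(G) = (-5 + G)/G (R(G) = (G - 5)/(G + 0) = (-5 + G)/G)
u = 3364
u*R(-4*1*(-4)) = 3364*((-5 - 4*1*(-4))/((-4*1*(-4)))) = 3364*((-5 - 4*(-4))/((-4*(-4)))) = 3364*((-5 + 16)/16) = 3364*((1/16)*11) = 3364*(11/16) = 9251/4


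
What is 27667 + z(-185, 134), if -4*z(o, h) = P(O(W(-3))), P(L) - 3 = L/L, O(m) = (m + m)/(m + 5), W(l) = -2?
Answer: 27666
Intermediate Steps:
O(m) = 2*m/(5 + m) (O(m) = (2*m)/(5 + m) = 2*m/(5 + m))
P(L) = 4 (P(L) = 3 + L/L = 3 + 1 = 4)
z(o, h) = -1 (z(o, h) = -1/4*4 = -1)
27667 + z(-185, 134) = 27667 - 1 = 27666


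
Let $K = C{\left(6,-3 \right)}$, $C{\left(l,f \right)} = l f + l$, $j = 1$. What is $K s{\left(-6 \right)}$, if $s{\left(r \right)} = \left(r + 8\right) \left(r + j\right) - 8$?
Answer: $216$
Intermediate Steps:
$C{\left(l,f \right)} = l + f l$ ($C{\left(l,f \right)} = f l + l = l + f l$)
$s{\left(r \right)} = -8 + \left(1 + r\right) \left(8 + r\right)$ ($s{\left(r \right)} = \left(r + 8\right) \left(r + 1\right) - 8 = \left(8 + r\right) \left(1 + r\right) - 8 = \left(1 + r\right) \left(8 + r\right) - 8 = -8 + \left(1 + r\right) \left(8 + r\right)$)
$K = -12$ ($K = 6 \left(1 - 3\right) = 6 \left(-2\right) = -12$)
$K s{\left(-6 \right)} = - 12 \left(- 6 \left(9 - 6\right)\right) = - 12 \left(\left(-6\right) 3\right) = \left(-12\right) \left(-18\right) = 216$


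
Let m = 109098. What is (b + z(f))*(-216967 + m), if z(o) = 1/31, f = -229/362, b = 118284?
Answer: -395534588545/31 ≈ -1.2759e+10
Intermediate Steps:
f = -229/362 (f = -229*1/362 = -229/362 ≈ -0.63260)
z(o) = 1/31
(b + z(f))*(-216967 + m) = (118284 + 1/31)*(-216967 + 109098) = (3666805/31)*(-107869) = -395534588545/31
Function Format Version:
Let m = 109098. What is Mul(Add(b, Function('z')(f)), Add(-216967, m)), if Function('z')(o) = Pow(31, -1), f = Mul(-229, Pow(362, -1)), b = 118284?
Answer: Rational(-395534588545, 31) ≈ -1.2759e+10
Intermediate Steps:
f = Rational(-229, 362) (f = Mul(-229, Rational(1, 362)) = Rational(-229, 362) ≈ -0.63260)
Function('z')(o) = Rational(1, 31)
Mul(Add(b, Function('z')(f)), Add(-216967, m)) = Mul(Add(118284, Rational(1, 31)), Add(-216967, 109098)) = Mul(Rational(3666805, 31), -107869) = Rational(-395534588545, 31)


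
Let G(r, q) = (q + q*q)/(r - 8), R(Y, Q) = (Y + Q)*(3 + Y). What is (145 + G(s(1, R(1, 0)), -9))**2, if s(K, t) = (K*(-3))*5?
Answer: 10647169/529 ≈ 20127.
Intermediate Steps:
R(Y, Q) = (3 + Y)*(Q + Y) (R(Y, Q) = (Q + Y)*(3 + Y) = (3 + Y)*(Q + Y))
s(K, t) = -15*K (s(K, t) = -3*K*5 = -15*K)
G(r, q) = (q + q**2)/(-8 + r)
(145 + G(s(1, R(1, 0)), -9))**2 = (145 - 9*(1 - 9)/(-8 - 15*1))**2 = (145 - 9*(-8)/(-8 - 15))**2 = (145 - 9*(-8)/(-23))**2 = (145 - 9*(-1/23)*(-8))**2 = (145 - 72/23)**2 = (3263/23)**2 = 10647169/529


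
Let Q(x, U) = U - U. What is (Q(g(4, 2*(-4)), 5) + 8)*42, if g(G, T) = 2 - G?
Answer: 336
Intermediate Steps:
Q(x, U) = 0
(Q(g(4, 2*(-4)), 5) + 8)*42 = (0 + 8)*42 = 8*42 = 336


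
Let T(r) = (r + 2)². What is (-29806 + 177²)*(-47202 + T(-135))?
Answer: -44948299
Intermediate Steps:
T(r) = (2 + r)²
(-29806 + 177²)*(-47202 + T(-135)) = (-29806 + 177²)*(-47202 + (2 - 135)²) = (-29806 + 31329)*(-47202 + (-133)²) = 1523*(-47202 + 17689) = 1523*(-29513) = -44948299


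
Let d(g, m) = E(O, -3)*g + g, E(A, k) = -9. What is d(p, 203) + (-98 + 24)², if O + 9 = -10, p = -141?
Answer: 6604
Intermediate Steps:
O = -19 (O = -9 - 10 = -19)
d(g, m) = -8*g (d(g, m) = -9*g + g = -8*g)
d(p, 203) + (-98 + 24)² = -8*(-141) + (-98 + 24)² = 1128 + (-74)² = 1128 + 5476 = 6604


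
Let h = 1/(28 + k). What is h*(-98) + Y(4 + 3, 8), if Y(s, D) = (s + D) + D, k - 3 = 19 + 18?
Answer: 733/34 ≈ 21.559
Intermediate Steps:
k = 40 (k = 3 + (19 + 18) = 3 + 37 = 40)
Y(s, D) = s + 2*D (Y(s, D) = (D + s) + D = s + 2*D)
h = 1/68 (h = 1/(28 + 40) = 1/68 ≈ 0.014706)
h*(-98) + Y(4 + 3, 8) = (1/68)*(-98) + ((4 + 3) + 2*8) = -49/34 + (7 + 16) = -49/34 + 23 = 733/34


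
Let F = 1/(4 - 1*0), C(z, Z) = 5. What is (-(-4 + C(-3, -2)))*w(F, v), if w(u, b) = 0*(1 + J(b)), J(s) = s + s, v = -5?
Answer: 0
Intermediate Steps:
J(s) = 2*s
F = ¼ (F = 1/(4 + 0) = 1/4 = ¼ ≈ 0.25000)
w(u, b) = 0 (w(u, b) = 0*(1 + 2*b) = 0)
(-(-4 + C(-3, -2)))*w(F, v) = -(-4 + 5)*0 = -1*1*0 = -1*0 = 0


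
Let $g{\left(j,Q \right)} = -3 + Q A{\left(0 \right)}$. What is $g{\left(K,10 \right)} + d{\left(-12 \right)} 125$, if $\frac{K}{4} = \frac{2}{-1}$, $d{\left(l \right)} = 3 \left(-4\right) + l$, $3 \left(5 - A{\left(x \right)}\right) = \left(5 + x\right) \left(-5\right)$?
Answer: $- \frac{8609}{3} \approx -2869.7$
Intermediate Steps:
$A{\left(x \right)} = \frac{40}{3} + \frac{5 x}{3}$ ($A{\left(x \right)} = 5 - \frac{\left(5 + x\right) \left(-5\right)}{3} = 5 - \frac{-25 - 5 x}{3} = 5 + \left(\frac{25}{3} + \frac{5 x}{3}\right) = \frac{40}{3} + \frac{5 x}{3}$)
$d{\left(l \right)} = -12 + l$
$K = -8$ ($K = 4 \frac{2}{-1} = 4 \cdot 2 \left(-1\right) = 4 \left(-2\right) = -8$)
$g{\left(j,Q \right)} = -3 + \frac{40 Q}{3}$ ($g{\left(j,Q \right)} = -3 + Q \left(\frac{40}{3} + \frac{5}{3} \cdot 0\right) = -3 + Q \left(\frac{40}{3} + 0\right) = -3 + Q \frac{40}{3} = -3 + \frac{40 Q}{3}$)
$g{\left(K,10 \right)} + d{\left(-12 \right)} 125 = \left(-3 + \frac{40}{3} \cdot 10\right) + \left(-12 - 12\right) 125 = \left(-3 + \frac{400}{3}\right) - 3000 = \frac{391}{3} - 3000 = - \frac{8609}{3}$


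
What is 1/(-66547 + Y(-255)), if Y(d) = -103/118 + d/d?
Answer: -118/7852531 ≈ -1.5027e-5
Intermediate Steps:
Y(d) = 15/118 (Y(d) = -103*1/118 + 1 = -103/118 + 1 = 15/118)
1/(-66547 + Y(-255)) = 1/(-66547 + 15/118) = 1/(-7852531/118) = -118/7852531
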